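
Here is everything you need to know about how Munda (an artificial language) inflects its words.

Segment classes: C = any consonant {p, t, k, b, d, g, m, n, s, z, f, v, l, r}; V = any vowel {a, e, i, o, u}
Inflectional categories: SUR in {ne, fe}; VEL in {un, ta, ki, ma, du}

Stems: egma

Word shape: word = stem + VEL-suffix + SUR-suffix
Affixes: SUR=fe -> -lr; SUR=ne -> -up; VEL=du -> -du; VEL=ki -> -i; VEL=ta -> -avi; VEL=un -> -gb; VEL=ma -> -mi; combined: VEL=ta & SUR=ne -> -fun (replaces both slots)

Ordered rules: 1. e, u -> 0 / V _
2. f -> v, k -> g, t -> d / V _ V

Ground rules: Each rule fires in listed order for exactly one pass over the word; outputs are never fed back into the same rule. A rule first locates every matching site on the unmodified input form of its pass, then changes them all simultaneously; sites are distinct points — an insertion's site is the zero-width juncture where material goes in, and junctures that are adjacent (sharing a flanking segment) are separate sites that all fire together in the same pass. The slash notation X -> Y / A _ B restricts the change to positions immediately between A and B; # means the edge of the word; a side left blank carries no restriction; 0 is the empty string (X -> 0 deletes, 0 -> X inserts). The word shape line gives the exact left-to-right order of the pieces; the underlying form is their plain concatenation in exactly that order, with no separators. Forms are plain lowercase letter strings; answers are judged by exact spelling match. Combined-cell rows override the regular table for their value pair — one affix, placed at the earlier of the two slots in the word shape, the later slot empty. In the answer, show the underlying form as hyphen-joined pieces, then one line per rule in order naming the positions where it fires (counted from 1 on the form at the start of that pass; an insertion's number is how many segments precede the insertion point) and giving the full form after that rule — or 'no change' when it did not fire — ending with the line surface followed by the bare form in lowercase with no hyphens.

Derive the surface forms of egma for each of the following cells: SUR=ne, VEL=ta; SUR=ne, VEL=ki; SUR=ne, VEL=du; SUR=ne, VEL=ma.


cell SUR=ne, VEL=ta:
underlying: egma-fun
1. e, u -> 0 / V _: no change
2. f -> v, k -> g, t -> d / V _ V: fires at position(s) 5: egmavun
surface: egmavun

cell SUR=ne, VEL=ki:
underlying: egma-i-up
1. e, u -> 0 / V _: fires at position(s) 6: egmaip
2. f -> v, k -> g, t -> d / V _ V: no change
surface: egmaip

cell SUR=ne, VEL=du:
underlying: egma-du-up
1. e, u -> 0 / V _: fires at position(s) 7: egmadup
2. f -> v, k -> g, t -> d / V _ V: no change
surface: egmadup

cell SUR=ne, VEL=ma:
underlying: egma-mi-up
1. e, u -> 0 / V _: fires at position(s) 7: egmamip
2. f -> v, k -> g, t -> d / V _ V: no change
surface: egmamip


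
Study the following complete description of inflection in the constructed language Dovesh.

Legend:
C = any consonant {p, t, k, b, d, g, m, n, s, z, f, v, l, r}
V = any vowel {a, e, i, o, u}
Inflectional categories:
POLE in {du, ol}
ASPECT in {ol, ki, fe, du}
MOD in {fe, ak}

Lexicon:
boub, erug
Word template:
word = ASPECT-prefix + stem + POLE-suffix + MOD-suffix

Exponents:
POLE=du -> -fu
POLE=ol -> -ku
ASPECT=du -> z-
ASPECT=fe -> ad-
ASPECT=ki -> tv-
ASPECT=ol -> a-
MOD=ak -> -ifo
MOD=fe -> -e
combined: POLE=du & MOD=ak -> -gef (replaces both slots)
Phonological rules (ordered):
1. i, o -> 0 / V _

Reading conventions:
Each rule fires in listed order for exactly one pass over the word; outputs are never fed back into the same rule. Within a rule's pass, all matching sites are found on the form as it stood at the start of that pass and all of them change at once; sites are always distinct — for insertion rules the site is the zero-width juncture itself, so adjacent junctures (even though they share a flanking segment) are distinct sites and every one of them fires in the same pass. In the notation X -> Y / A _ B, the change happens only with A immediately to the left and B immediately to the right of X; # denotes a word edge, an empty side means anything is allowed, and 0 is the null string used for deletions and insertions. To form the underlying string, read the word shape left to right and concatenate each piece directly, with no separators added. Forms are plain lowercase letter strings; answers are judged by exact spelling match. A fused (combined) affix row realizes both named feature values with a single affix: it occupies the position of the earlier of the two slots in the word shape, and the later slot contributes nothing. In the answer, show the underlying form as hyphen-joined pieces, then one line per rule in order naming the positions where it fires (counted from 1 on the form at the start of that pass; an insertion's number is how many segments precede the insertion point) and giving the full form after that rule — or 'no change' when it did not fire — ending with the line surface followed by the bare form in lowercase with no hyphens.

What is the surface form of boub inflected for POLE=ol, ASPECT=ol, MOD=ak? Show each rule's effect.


underlying: a-boub-ku-ifo
1. i, o -> 0 / V _: fires at position(s) 8: aboubkufo
surface: aboubkufo


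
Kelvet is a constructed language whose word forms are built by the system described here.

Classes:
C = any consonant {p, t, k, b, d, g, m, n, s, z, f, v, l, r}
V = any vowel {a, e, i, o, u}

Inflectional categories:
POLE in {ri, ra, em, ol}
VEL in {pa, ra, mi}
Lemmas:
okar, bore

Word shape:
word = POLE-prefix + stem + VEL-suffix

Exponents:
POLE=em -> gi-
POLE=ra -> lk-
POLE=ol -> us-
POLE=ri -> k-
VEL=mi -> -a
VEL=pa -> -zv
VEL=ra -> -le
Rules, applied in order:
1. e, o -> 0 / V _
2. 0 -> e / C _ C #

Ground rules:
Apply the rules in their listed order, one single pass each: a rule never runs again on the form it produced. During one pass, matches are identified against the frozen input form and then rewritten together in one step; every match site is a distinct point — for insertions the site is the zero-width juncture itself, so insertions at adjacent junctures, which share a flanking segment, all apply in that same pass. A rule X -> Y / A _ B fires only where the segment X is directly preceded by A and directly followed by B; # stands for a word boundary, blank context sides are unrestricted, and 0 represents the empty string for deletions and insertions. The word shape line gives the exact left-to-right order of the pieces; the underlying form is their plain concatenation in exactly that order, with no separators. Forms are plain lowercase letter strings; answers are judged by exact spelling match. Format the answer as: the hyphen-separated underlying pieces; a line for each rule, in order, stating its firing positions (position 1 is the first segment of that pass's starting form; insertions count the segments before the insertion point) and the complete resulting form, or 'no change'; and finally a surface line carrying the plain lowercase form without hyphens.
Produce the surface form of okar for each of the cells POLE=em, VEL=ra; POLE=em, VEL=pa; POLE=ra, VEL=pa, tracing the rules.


cell POLE=em, VEL=ra:
underlying: gi-okar-le
1. e, o -> 0 / V _: fires at position(s) 3: gikarle
2. 0 -> e / C _ C #: no change
surface: gikarle

cell POLE=em, VEL=pa:
underlying: gi-okar-zv
1. e, o -> 0 / V _: fires at position(s) 3: gikarzv
2. 0 -> e / C _ C #: inserts after position(s) 6: gikarzev
surface: gikarzev

cell POLE=ra, VEL=pa:
underlying: lk-okar-zv
1. e, o -> 0 / V _: no change
2. 0 -> e / C _ C #: inserts after position(s) 7: lkokarzev
surface: lkokarzev


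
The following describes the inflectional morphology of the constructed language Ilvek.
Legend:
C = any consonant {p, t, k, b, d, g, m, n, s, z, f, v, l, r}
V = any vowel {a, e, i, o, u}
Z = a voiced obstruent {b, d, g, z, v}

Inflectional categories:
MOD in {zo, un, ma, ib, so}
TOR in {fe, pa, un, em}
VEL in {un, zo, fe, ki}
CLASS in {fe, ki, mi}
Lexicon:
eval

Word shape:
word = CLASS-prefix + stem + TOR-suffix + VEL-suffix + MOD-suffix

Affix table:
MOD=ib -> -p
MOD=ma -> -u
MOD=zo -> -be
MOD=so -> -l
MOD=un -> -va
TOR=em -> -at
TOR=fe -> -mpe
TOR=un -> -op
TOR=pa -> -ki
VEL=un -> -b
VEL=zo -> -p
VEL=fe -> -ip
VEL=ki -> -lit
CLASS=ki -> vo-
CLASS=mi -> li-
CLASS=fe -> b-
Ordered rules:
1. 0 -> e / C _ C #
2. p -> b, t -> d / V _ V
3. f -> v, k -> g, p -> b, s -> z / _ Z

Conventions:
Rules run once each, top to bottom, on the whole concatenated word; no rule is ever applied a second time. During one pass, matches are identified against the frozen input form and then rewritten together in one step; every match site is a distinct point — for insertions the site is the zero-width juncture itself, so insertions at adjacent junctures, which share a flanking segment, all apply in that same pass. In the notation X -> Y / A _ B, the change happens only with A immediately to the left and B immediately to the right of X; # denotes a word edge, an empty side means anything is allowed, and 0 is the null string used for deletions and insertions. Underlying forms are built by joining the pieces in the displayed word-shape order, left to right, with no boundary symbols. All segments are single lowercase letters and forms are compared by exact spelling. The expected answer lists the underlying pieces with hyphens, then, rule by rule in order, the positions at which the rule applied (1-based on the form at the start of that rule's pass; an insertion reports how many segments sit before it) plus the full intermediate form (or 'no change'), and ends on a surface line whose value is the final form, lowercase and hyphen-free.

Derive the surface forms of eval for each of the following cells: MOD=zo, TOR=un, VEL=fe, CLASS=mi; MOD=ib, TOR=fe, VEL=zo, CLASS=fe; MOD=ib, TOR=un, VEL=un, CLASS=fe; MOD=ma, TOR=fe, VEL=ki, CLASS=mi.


cell MOD=zo, TOR=un, VEL=fe, CLASS=mi:
underlying: li-eval-op-ip-be
1. 0 -> e / C _ C #: no change
2. p -> b, t -> d / V _ V: fires at position(s) 8: lievalobipbe
3. f -> v, k -> g, p -> b, s -> z / _ Z: fires at position(s) 10: lievalobibbe
surface: lievalobibbe

cell MOD=ib, TOR=fe, VEL=zo, CLASS=fe:
underlying: b-eval-mpe-p-p
1. 0 -> e / C _ C #: inserts after position(s) 9: bevalmpepep
2. p -> b, t -> d / V _ V: fires at position(s) 9: bevalmpebep
3. f -> v, k -> g, p -> b, s -> z / _ Z: no change
surface: bevalmpebep

cell MOD=ib, TOR=un, VEL=un, CLASS=fe:
underlying: b-eval-op-b-p
1. 0 -> e / C _ C #: inserts after position(s) 8: bevalopbep
2. p -> b, t -> d / V _ V: no change
3. f -> v, k -> g, p -> b, s -> z / _ Z: fires at position(s) 7: bevalobbep
surface: bevalobbep

cell MOD=ma, TOR=fe, VEL=ki, CLASS=mi:
underlying: li-eval-mpe-lit-u
1. 0 -> e / C _ C #: no change
2. p -> b, t -> d / V _ V: fires at position(s) 12: lievalmpelidu
3. f -> v, k -> g, p -> b, s -> z / _ Z: no change
surface: lievalmpelidu


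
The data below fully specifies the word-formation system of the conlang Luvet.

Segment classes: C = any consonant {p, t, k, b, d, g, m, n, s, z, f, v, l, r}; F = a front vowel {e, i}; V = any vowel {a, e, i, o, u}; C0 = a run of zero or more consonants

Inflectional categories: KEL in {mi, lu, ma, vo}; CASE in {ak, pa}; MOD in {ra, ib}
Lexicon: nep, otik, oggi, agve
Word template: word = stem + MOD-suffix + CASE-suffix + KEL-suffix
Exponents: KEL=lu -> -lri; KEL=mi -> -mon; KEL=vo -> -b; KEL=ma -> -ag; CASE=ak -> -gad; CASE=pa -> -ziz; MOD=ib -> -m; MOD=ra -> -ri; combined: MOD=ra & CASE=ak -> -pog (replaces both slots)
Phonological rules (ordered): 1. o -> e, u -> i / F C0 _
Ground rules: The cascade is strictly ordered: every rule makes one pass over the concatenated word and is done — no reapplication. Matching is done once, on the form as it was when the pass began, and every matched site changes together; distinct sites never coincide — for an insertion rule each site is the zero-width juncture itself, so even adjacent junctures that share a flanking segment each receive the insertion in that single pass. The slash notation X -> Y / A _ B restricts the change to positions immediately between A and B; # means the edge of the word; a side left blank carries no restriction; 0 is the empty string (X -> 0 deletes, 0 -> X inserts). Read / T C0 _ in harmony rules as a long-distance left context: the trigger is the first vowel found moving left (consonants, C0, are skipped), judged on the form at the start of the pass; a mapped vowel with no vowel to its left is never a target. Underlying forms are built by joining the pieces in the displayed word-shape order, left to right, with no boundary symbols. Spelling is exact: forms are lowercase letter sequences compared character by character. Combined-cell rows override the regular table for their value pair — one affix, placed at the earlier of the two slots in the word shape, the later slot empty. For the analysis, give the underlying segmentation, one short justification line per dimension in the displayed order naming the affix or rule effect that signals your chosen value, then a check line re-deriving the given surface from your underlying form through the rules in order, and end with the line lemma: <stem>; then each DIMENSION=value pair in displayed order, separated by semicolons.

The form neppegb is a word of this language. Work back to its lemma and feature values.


underlying: nep-pog-b
KEL=vo - signalled by the affix -b
CASE=ak - signalled by the combined affix row
MOD=ra - signalled by the combined affix row
check: neppogb -> neppegb
lemma: nep; KEL=vo; CASE=ak; MOD=ra


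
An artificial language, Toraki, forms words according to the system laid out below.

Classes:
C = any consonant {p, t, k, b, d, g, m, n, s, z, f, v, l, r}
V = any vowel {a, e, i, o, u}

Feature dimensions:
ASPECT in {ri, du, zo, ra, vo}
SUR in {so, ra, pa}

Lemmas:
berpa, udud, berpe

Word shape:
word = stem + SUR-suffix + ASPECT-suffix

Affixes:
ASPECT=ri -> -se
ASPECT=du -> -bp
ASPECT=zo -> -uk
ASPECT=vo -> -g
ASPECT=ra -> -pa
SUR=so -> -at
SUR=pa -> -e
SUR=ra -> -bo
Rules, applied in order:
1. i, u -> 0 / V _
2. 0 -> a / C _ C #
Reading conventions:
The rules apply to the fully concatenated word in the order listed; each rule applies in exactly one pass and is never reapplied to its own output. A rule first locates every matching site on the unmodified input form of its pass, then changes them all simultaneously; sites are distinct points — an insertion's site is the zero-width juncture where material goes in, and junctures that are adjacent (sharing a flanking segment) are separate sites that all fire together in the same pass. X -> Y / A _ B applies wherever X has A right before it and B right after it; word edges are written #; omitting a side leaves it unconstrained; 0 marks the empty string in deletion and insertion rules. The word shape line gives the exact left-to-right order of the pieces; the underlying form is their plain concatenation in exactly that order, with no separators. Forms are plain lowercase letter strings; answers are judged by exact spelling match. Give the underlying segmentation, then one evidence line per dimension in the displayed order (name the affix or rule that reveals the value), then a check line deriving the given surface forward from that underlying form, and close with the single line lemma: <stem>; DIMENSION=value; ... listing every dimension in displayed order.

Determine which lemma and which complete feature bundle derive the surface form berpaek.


underlying: berpa-e-uk
ASPECT=zo - signalled by the affix -uk
SUR=pa - signalled by the affix -e
check: berpaeuk -> berpaek -> berpaek
lemma: berpa; ASPECT=zo; SUR=pa


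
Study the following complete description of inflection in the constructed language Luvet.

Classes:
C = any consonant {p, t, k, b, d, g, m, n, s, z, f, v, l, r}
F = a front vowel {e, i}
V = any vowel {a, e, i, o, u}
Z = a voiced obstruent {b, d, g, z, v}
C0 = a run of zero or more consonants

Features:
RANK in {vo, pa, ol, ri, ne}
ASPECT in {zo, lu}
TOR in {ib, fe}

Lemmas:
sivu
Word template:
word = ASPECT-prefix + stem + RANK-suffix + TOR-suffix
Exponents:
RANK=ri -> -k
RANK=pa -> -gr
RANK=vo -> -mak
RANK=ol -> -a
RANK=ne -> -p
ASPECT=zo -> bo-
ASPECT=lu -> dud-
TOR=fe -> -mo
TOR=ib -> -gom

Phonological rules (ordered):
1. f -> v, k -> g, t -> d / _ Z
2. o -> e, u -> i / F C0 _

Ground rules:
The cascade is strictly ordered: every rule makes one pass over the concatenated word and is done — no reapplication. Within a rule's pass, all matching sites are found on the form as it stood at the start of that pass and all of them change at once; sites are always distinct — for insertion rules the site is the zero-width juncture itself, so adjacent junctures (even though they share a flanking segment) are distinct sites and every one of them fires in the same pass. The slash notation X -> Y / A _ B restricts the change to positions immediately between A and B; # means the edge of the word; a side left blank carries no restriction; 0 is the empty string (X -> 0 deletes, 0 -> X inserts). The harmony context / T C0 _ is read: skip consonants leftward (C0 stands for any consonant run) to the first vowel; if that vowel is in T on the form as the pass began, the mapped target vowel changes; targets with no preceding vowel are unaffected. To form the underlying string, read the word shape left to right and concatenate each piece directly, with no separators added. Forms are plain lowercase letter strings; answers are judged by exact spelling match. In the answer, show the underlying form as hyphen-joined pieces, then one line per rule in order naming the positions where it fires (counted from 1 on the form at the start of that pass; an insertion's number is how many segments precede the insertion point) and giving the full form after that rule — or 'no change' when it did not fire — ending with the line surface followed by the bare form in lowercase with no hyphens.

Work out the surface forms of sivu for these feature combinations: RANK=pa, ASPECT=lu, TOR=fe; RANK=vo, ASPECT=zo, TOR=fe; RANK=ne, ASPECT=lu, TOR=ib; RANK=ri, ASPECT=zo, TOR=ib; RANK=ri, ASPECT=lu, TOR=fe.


cell RANK=pa, ASPECT=lu, TOR=fe:
underlying: dud-sivu-gr-mo
1. f -> v, k -> g, t -> d / _ Z: no change
2. o -> e, u -> i / F C0 _: fires at position(s) 7: dudsivigrmo
surface: dudsivigrmo

cell RANK=vo, ASPECT=zo, TOR=fe:
underlying: bo-sivu-mak-mo
1. f -> v, k -> g, t -> d / _ Z: no change
2. o -> e, u -> i / F C0 _: fires at position(s) 6: bosivimakmo
surface: bosivimakmo

cell RANK=ne, ASPECT=lu, TOR=ib:
underlying: dud-sivu-p-gom
1. f -> v, k -> g, t -> d / _ Z: no change
2. o -> e, u -> i / F C0 _: fires at position(s) 7: dudsivipgom
surface: dudsivipgom

cell RANK=ri, ASPECT=zo, TOR=ib:
underlying: bo-sivu-k-gom
1. f -> v, k -> g, t -> d / _ Z: fires at position(s) 7: bosivuggom
2. o -> e, u -> i / F C0 _: fires at position(s) 6: bosiviggom
surface: bosiviggom

cell RANK=ri, ASPECT=lu, TOR=fe:
underlying: dud-sivu-k-mo
1. f -> v, k -> g, t -> d / _ Z: no change
2. o -> e, u -> i / F C0 _: fires at position(s) 7: dudsivikmo
surface: dudsivikmo


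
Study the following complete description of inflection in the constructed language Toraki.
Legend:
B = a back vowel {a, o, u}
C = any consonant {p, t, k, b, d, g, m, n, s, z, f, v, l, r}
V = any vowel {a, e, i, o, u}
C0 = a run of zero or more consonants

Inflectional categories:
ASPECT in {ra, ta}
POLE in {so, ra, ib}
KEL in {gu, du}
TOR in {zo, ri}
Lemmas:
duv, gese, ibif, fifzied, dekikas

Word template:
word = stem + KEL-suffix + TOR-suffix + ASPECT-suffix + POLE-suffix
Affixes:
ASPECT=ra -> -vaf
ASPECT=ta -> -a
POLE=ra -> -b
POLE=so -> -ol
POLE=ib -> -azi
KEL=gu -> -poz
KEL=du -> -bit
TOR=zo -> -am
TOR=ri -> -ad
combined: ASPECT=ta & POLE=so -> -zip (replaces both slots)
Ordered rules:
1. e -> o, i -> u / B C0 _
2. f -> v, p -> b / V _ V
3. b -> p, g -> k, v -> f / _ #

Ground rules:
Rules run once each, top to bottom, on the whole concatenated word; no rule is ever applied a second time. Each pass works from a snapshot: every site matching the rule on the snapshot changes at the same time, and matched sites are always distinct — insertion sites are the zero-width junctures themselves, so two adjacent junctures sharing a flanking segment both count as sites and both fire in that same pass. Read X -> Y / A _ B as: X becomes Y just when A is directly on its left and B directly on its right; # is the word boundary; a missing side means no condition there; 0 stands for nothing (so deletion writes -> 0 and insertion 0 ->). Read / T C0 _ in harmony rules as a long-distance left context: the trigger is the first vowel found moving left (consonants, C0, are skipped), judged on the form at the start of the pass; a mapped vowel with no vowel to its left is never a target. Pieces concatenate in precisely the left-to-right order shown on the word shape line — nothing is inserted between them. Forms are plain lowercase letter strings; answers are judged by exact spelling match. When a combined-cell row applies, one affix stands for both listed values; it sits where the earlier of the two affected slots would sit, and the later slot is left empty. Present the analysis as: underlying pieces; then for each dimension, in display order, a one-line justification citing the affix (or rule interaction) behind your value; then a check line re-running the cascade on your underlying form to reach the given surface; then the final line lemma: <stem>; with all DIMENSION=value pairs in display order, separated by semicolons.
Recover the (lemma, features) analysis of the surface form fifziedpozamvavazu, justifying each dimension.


underlying: fifzied-poz-am-vaf-azi
ASPECT=ra - signalled by the affix -vaf
POLE=ib - signalled by the affix -azi
KEL=gu - signalled by the affix -poz
TOR=zo - signalled by the affix -am
check: fifziedpozamvafazi -> fifziedpozamvafazu -> fifziedpozamvavazu -> fifziedpozamvavazu
lemma: fifzied; ASPECT=ra; POLE=ib; KEL=gu; TOR=zo


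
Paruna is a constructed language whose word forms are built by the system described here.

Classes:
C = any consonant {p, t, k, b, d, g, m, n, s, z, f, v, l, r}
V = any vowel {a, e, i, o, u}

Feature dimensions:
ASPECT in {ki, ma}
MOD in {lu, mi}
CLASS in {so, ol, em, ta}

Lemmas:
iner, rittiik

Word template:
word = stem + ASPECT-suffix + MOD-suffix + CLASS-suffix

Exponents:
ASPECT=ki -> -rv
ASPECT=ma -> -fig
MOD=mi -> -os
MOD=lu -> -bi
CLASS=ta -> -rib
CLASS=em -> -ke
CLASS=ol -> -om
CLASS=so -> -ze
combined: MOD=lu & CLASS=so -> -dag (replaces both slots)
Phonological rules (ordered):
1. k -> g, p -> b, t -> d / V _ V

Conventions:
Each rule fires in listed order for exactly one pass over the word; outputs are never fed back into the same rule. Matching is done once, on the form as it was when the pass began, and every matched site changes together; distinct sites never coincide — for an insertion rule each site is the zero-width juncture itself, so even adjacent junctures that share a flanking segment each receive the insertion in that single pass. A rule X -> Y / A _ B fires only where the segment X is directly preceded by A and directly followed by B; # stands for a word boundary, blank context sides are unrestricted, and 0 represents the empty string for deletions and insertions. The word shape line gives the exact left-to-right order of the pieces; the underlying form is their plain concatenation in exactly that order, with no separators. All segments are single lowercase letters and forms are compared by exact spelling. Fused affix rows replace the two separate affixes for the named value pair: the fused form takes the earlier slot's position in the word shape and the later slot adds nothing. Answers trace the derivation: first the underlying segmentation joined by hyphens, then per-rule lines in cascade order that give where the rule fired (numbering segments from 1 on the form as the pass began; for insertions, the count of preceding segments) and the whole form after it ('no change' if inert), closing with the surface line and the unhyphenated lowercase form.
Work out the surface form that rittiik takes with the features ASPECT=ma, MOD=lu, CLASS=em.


underlying: rittiik-fig-bi-ke
1. k -> g, p -> b, t -> d / V _ V: fires at position(s) 13: rittiikfigbige
surface: rittiikfigbige


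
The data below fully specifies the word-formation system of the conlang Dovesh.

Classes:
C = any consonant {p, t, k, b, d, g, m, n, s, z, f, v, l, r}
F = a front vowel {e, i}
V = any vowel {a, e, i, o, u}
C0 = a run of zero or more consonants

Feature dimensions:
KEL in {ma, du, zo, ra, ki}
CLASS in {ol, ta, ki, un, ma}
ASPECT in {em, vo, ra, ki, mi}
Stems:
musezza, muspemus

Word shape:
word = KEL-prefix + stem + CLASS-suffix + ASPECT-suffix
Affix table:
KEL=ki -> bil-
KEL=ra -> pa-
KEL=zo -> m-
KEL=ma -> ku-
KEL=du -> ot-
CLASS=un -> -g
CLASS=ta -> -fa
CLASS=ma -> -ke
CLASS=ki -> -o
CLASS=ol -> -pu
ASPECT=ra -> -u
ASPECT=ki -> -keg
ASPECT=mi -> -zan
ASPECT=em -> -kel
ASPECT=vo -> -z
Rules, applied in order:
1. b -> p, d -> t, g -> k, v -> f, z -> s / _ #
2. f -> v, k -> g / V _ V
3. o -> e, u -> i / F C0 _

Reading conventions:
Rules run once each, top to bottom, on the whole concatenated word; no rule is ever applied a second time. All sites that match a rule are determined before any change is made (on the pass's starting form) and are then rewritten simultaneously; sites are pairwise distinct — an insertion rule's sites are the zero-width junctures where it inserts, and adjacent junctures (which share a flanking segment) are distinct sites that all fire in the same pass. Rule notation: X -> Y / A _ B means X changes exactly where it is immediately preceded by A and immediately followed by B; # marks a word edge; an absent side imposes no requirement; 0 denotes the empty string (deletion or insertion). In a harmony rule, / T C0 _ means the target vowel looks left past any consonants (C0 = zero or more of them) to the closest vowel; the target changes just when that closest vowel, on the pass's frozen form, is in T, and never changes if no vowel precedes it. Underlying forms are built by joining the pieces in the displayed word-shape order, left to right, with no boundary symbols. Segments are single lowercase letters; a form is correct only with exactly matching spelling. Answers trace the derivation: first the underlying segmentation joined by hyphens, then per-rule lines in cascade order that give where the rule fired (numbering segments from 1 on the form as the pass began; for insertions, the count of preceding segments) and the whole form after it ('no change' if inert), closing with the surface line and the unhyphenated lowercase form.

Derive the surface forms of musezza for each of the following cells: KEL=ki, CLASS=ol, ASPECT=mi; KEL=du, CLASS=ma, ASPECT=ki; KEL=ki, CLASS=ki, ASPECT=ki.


cell KEL=ki, CLASS=ol, ASPECT=mi:
underlying: bil-musezza-pu-zan
1. b -> p, d -> t, g -> k, v -> f, z -> s / _ #: no change
2. f -> v, k -> g / V _ V: no change
3. o -> e, u -> i / F C0 _: fires at position(s) 5: bilmisezzapuzan
surface: bilmisezzapuzan

cell KEL=du, CLASS=ma, ASPECT=ki:
underlying: ot-musezza-ke-keg
1. b -> p, d -> t, g -> k, v -> f, z -> s / _ #: fires at position(s) 14: otmusezzakekek
2. f -> v, k -> g / V _ V: fires at position(s) 10, 12: otmusezzagegek
3. o -> e, u -> i / F C0 _: no change
surface: otmusezzagegek

cell KEL=ki, CLASS=ki, ASPECT=ki:
underlying: bil-musezza-o-keg
1. b -> p, d -> t, g -> k, v -> f, z -> s / _ #: fires at position(s) 14: bilmusezzaokek
2. f -> v, k -> g / V _ V: fires at position(s) 12: bilmusezzaogek
3. o -> e, u -> i / F C0 _: fires at position(s) 5: bilmisezzaogek
surface: bilmisezzaogek


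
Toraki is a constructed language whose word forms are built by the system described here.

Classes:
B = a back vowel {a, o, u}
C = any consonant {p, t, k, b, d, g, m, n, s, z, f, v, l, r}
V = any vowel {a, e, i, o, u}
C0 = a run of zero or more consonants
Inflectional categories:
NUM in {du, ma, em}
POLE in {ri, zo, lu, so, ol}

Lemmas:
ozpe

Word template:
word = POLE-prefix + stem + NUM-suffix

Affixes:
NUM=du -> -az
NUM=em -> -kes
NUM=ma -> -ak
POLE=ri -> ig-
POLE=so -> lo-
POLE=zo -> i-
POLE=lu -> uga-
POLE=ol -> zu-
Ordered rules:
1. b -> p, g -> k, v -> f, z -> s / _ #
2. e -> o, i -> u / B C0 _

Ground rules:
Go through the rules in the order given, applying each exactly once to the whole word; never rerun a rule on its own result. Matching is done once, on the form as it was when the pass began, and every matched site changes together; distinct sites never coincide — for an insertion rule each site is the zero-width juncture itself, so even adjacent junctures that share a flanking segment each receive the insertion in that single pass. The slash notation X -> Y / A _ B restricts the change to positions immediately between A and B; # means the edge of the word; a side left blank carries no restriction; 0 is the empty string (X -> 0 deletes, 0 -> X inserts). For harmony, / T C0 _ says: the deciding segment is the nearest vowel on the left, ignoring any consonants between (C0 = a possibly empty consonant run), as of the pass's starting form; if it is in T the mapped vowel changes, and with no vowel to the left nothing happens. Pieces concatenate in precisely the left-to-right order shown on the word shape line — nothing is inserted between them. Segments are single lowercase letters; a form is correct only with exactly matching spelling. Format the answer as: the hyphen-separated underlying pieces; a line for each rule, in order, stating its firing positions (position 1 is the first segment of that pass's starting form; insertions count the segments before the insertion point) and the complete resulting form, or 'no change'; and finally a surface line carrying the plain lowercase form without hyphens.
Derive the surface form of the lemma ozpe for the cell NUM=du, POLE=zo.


underlying: i-ozpe-az
1. b -> p, g -> k, v -> f, z -> s / _ #: fires at position(s) 7: iozpeas
2. e -> o, i -> u / B C0 _: fires at position(s) 5: iozpoas
surface: iozpoas


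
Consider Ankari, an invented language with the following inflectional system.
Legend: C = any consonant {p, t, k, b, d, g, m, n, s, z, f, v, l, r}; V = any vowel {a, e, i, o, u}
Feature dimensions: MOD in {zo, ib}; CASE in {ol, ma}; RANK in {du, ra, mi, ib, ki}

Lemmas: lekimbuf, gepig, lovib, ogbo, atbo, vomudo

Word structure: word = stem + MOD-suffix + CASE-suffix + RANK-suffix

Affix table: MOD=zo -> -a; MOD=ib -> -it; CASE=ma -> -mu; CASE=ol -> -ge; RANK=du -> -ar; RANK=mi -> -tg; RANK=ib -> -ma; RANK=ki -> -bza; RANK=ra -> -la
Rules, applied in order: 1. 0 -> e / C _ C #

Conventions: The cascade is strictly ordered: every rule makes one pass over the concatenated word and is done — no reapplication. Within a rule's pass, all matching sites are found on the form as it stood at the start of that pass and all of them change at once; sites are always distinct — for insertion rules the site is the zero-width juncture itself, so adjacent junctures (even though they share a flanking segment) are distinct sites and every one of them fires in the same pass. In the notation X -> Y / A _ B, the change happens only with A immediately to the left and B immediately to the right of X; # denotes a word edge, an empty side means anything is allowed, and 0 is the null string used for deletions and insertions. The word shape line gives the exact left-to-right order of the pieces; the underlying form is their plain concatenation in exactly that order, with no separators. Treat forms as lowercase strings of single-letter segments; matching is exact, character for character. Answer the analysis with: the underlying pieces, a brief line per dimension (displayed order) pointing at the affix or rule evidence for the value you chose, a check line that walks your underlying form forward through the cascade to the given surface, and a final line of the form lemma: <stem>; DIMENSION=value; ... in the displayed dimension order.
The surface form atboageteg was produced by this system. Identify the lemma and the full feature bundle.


underlying: atbo-a-ge-tg
MOD=zo - signalled by the affix -a
CASE=ol - signalled by the affix -ge
RANK=mi - signalled by the affix -tg
check: atboagetg -> atboageteg
lemma: atbo; MOD=zo; CASE=ol; RANK=mi


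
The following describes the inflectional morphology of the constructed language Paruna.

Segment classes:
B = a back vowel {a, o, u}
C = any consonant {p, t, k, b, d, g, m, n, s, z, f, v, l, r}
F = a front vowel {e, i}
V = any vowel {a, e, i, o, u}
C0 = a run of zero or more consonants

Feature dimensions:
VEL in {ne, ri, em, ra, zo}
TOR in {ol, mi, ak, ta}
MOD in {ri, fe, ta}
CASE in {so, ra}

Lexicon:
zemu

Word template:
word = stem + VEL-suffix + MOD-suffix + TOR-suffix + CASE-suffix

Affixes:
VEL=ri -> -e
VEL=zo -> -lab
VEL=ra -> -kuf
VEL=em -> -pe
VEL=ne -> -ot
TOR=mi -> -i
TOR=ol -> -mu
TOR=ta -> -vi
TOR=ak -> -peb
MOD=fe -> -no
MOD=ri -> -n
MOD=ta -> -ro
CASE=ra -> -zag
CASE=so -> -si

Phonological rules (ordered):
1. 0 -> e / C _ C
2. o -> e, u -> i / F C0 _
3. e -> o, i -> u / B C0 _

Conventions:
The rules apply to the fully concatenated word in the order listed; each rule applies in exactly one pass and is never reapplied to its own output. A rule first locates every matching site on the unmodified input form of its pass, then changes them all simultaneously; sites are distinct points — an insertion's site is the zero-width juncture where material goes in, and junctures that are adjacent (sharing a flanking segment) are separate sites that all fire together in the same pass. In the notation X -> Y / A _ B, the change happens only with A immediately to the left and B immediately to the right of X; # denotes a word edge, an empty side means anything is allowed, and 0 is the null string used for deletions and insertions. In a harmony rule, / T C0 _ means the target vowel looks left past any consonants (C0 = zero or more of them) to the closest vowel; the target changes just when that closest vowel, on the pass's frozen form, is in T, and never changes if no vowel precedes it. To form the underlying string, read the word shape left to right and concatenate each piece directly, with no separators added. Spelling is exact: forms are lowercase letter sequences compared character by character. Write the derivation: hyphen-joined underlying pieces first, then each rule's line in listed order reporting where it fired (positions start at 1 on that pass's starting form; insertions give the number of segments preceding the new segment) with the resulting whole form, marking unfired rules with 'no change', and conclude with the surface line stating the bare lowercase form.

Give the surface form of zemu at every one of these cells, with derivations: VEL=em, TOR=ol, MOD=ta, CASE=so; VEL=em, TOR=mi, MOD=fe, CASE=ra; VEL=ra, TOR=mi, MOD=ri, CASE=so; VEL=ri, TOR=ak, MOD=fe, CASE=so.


cell VEL=em, TOR=ol, MOD=ta, CASE=so:
underlying: zemu-pe-ro-mu-si
1. 0 -> e / C _ C: no change
2. o -> e, u -> i / F C0 _: fires at position(s) 4, 8: zemiperemusi
3. e -> o, i -> u / B C0 _: fires at position(s) 12: zemiperemusu
surface: zemiperemusu

cell VEL=em, TOR=mi, MOD=fe, CASE=ra:
underlying: zemu-pe-no-i-zag
1. 0 -> e / C _ C: no change
2. o -> e, u -> i / F C0 _: fires at position(s) 4, 8: zemipeneizag
3. e -> o, i -> u / B C0 _: no change
surface: zemipeneizag

cell VEL=ra, TOR=mi, MOD=ri, CASE=so:
underlying: zemu-kuf-n-i-si
1. 0 -> e / C _ C: inserts after position(s) 7: zemukufenisi
2. o -> e, u -> i / F C0 _: fires at position(s) 4: zemikufenisi
3. e -> o, i -> u / B C0 _: fires at position(s) 8: zemikufonisi
surface: zemikufonisi

cell VEL=ri, TOR=ak, MOD=fe, CASE=so:
underlying: zemu-e-no-peb-si
1. 0 -> e / C _ C: inserts after position(s) 10: zemuenopebesi
2. o -> e, u -> i / F C0 _: fires at position(s) 4, 7: zemienepebesi
3. e -> o, i -> u / B C0 _: no change
surface: zemienepebesi


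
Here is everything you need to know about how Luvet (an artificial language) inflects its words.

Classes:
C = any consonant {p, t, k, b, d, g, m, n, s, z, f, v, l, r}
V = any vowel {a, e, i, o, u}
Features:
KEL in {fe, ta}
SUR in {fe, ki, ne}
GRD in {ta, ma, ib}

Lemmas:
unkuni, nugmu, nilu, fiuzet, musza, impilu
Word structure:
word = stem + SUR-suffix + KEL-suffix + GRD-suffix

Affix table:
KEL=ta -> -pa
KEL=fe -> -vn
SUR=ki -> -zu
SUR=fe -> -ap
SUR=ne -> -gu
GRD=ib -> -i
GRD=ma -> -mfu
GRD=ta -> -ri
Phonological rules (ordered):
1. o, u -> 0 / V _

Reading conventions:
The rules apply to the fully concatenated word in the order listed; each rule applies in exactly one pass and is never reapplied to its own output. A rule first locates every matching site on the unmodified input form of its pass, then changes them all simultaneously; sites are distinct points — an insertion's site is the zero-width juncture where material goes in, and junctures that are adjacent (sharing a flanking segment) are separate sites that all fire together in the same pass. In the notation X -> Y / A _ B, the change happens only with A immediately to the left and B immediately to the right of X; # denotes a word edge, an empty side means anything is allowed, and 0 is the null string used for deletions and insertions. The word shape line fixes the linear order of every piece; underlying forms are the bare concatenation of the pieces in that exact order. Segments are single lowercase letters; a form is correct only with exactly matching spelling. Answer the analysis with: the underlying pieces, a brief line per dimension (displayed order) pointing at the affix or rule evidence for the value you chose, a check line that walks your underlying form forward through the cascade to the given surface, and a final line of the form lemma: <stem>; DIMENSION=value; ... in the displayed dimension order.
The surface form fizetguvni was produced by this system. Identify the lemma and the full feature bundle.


underlying: fiuzet-gu-vn-i
KEL=fe - signalled by the affix -vn
SUR=ne - signalled by the affix -gu
GRD=ib - signalled by the affix -i
check: fiuzetguvni -> fizetguvni
lemma: fiuzet; KEL=fe; SUR=ne; GRD=ib


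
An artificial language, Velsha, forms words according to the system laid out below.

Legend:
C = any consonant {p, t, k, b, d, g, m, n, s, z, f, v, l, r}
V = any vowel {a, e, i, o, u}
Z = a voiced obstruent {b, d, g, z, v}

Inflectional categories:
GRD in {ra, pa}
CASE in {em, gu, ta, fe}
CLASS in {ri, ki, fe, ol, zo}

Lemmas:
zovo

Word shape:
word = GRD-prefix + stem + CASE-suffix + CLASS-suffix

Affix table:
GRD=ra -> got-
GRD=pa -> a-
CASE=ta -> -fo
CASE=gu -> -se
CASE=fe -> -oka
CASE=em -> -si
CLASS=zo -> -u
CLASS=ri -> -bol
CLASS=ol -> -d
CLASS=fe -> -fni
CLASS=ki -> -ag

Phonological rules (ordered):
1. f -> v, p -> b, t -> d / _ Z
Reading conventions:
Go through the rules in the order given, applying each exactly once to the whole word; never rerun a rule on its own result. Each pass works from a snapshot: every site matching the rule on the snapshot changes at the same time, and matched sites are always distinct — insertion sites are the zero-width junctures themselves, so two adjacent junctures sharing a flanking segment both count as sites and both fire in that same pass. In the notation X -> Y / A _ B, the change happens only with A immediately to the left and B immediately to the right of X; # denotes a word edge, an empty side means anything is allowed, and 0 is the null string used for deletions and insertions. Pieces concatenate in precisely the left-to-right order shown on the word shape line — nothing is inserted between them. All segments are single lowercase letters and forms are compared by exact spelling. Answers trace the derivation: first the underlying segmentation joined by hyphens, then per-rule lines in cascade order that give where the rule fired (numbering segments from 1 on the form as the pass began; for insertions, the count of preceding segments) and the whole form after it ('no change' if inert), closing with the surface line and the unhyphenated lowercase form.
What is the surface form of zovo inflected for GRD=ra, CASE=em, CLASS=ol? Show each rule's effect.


underlying: got-zovo-si-d
1. f -> v, p -> b, t -> d / _ Z: fires at position(s) 3: godzovosid
surface: godzovosid


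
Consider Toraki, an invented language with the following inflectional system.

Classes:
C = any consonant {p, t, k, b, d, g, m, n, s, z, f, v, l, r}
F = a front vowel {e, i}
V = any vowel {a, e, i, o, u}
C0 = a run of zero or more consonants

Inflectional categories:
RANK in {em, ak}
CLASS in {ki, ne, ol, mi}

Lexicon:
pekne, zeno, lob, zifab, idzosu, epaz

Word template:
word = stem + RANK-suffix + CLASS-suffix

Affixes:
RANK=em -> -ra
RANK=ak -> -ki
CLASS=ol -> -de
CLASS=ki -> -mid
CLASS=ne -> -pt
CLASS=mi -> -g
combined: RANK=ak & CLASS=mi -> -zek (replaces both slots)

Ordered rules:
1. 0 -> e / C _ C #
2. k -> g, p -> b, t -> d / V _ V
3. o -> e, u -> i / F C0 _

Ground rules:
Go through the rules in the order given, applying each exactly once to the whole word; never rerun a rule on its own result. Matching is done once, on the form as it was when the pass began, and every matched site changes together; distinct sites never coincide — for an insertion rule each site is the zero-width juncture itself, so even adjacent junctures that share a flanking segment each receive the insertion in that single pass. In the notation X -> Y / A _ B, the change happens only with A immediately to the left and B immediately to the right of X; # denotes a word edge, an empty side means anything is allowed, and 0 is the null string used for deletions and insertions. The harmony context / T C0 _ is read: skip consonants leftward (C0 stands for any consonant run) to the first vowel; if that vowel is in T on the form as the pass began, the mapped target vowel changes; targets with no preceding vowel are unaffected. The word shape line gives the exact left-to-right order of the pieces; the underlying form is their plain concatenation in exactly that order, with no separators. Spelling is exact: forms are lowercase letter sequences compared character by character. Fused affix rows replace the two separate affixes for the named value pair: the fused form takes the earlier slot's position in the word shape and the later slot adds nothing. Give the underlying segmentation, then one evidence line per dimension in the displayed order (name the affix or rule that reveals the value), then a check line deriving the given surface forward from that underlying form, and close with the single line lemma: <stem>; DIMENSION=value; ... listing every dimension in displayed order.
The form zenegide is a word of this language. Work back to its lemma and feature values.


underlying: zeno-ki-de
RANK=ak - signalled by the affix -ki
CLASS=ol - signalled by the affix -de
check: zenokide -> zenokide -> zenogide -> zenegide
lemma: zeno; RANK=ak; CLASS=ol
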